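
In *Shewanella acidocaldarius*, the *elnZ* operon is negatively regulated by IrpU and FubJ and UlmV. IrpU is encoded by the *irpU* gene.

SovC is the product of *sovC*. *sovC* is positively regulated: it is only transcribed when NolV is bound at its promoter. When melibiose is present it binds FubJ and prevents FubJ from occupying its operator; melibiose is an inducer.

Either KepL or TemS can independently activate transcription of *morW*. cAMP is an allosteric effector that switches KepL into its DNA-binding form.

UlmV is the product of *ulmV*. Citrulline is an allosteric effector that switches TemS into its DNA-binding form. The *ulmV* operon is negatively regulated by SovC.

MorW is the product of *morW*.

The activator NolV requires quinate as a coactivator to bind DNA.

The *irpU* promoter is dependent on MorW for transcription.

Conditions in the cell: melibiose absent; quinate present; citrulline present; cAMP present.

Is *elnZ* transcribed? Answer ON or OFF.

cAMP is present, so KepL is active.
Citrulline is present, so TemS is active.
Activator KepL is present, so *morW* is transcribed.
So MorW is produced and active.
No repressor is bound and MorW is active, so *irpU* is transcribed.
So IrpU is produced and active.
Melibiose is absent, so FubJ is active.
Quinate is present, so NolV is active.
No repressor is bound and NolV is active, so *sovC* is transcribed.
So SovC is produced and active.
With repressor SovC bound, *ulmV* is not transcribed.
So UlmV is not produced.
With repressor IrpU bound, *elnZ* is not transcribed.

OFF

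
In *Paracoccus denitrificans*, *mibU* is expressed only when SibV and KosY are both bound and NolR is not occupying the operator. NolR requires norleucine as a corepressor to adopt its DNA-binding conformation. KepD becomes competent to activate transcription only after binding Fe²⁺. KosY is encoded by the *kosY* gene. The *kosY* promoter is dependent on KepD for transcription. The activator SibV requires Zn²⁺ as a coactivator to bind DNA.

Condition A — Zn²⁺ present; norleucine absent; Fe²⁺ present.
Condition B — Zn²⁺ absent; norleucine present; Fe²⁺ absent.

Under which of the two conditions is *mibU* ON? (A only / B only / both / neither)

A only

Condition A:
Zn²⁺ is present, so SibV is active.
Norleucine is absent, so NolR is inactive.
Fe²⁺ is present, so KepD is active.
No repressor is bound and KepD is active, so *kosY* is transcribed.
So KosY is produced and active.
No repressor is bound and SibV and KosY are active, so *mibU* is transcribed.
→ *mibU* is ON in A.
Condition B:
Zn²⁺ is absent, so SibV is inactive.
Norleucine is present, so NolR is active.
Fe²⁺ is absent, so KepD is inactive.
Required activator KepD is absent, so *kosY* is not transcribed.
So KosY is not produced.
With repressor NolR bound, *mibU* is not transcribed.
→ *mibU* is OFF in B.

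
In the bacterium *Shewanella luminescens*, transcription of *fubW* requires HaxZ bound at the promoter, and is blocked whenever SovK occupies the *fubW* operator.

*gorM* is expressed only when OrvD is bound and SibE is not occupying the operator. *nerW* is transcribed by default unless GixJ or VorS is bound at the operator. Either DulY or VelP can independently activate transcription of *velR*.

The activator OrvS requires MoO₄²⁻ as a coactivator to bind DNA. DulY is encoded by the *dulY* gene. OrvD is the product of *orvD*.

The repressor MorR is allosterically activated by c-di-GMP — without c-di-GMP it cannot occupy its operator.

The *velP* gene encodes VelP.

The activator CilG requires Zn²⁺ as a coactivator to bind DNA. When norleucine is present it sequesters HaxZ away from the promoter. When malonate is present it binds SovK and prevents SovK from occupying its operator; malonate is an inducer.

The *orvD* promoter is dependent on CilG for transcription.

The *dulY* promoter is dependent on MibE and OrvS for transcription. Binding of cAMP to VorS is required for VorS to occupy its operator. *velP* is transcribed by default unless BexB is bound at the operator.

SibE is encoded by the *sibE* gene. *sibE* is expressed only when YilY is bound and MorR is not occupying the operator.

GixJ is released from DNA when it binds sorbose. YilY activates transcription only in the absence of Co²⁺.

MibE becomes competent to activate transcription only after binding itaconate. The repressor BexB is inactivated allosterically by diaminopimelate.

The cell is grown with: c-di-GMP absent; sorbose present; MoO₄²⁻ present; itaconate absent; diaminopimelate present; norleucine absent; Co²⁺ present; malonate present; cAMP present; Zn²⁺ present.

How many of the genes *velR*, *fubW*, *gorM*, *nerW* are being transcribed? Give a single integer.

3

Itaconate is absent, so MibE is inactive.
MoO₄²⁻ is present, so OrvS is active.
Required activator MibE is absent, so *dulY* is not transcribed.
So DulY is not produced.
Diaminopimelate is present, so BexB is inactive.
With no repressor bound, *velP* is transcribed.
So VelP is produced and active.
Activator VelP is present, so *velR* is transcribed.
→ *velR* is ON.
Malonate is present, so SovK is inactive.
Norleucine is absent, so HaxZ is active.
No repressor is bound and HaxZ is active, so *fubW* is transcribed.
→ *fubW* is ON.
Zn²⁺ is present, so CilG is active.
No repressor is bound and CilG is active, so *orvD* is transcribed.
So OrvD is produced and active.
Co²⁺ is present, so YilY is inactive.
c-di-GMP is absent, so MorR is inactive.
Required activator YilY is absent, so *sibE* is not transcribed.
So SibE is not produced.
No repressor is bound and OrvD is active, so *gorM* is transcribed.
→ *gorM* is ON.
Sorbose is present, so GixJ is inactive.
cAMP is present, so VorS is active.
With repressor VorS bound, *nerW* is not transcribed.
→ *nerW* is OFF.
3 of the 4 genes are transcribed.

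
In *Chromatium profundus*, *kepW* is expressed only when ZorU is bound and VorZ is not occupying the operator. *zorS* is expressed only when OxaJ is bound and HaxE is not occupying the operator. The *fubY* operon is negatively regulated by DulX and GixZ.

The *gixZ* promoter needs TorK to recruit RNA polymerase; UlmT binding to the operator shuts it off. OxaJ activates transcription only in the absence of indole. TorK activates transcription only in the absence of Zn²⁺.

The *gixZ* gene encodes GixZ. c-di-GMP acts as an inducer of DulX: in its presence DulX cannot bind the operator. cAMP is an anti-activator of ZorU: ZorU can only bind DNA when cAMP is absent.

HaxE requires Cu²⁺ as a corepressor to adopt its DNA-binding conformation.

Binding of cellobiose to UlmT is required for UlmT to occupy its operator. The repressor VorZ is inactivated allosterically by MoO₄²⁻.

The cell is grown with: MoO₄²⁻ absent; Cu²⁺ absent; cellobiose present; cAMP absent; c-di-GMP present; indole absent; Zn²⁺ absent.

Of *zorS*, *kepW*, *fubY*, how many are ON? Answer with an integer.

Cu²⁺ is absent, so HaxE is inactive.
Indole is absent, so OxaJ is active.
No repressor is bound and OxaJ is active, so *zorS* is transcribed.
→ *zorS* is ON.
cAMP is absent, so ZorU is active.
MoO₄²⁻ is absent, so VorZ is active.
With repressor VorZ bound, *kepW* is not transcribed.
→ *kepW* is OFF.
c-di-GMP is present, so DulX is inactive.
Cellobiose is present, so UlmT is active.
Zn²⁺ is absent, so TorK is active.
With repressor UlmT bound, *gixZ* is not transcribed.
So GixZ is not produced.
With no repressor bound, *fubY* is transcribed.
→ *fubY* is ON.
2 of the 3 genes are transcribed.

2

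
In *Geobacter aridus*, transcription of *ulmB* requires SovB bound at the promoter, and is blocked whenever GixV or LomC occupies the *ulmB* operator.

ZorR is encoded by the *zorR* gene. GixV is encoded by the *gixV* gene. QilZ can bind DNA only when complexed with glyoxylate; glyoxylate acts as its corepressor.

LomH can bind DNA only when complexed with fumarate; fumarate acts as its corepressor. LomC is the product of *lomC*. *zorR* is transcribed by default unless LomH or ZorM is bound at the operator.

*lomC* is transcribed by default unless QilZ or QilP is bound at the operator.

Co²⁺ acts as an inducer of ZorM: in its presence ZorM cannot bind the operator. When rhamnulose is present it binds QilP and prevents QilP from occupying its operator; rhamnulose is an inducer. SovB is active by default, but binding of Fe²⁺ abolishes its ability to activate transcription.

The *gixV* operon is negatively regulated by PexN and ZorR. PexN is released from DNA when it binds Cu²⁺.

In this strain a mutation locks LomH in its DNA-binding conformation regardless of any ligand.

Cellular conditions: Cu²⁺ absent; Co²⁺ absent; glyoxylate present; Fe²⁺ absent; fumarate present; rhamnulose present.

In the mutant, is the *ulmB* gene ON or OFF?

Cu²⁺ is absent, so PexN is active.
LomH is constitutively active in this strain.
Co²⁺ is absent, so ZorM is active.
With repressor LomH bound, *zorR* is not transcribed.
So ZorR is not produced.
With repressor PexN bound, *gixV* is not transcribed.
So GixV is not produced.
Glyoxylate is present, so QilZ is active.
Rhamnulose is present, so QilP is inactive.
With repressor QilZ bound, *lomC* is not transcribed.
So LomC is not produced.
Fe²⁺ is absent, so SovB is active.
No repressor is bound and SovB is active, so *ulmB* is transcribed.

ON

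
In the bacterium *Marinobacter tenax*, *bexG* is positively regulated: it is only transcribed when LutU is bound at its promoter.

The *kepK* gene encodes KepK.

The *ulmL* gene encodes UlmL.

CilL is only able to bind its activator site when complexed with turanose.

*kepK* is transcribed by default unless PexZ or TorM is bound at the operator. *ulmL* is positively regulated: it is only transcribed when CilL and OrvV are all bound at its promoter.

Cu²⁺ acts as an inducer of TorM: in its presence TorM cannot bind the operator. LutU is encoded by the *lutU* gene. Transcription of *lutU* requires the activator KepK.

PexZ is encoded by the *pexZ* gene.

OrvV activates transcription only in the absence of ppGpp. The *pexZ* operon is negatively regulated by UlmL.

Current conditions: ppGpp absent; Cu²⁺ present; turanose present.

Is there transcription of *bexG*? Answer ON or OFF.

Turanose is present, so CilL is active.
ppGpp is absent, so OrvV is active.
No repressor is bound and CilL and OrvV are active, so *ulmL* is transcribed.
So UlmL is produced and active.
With repressor UlmL bound, *pexZ* is not transcribed.
So PexZ is not produced.
Cu²⁺ is present, so TorM is inactive.
With no repressor bound, *kepK* is transcribed.
So KepK is produced and active.
No repressor is bound and KepK is active, so *lutU* is transcribed.
So LutU is produced and active.
No repressor is bound and LutU is active, so *bexG* is transcribed.

ON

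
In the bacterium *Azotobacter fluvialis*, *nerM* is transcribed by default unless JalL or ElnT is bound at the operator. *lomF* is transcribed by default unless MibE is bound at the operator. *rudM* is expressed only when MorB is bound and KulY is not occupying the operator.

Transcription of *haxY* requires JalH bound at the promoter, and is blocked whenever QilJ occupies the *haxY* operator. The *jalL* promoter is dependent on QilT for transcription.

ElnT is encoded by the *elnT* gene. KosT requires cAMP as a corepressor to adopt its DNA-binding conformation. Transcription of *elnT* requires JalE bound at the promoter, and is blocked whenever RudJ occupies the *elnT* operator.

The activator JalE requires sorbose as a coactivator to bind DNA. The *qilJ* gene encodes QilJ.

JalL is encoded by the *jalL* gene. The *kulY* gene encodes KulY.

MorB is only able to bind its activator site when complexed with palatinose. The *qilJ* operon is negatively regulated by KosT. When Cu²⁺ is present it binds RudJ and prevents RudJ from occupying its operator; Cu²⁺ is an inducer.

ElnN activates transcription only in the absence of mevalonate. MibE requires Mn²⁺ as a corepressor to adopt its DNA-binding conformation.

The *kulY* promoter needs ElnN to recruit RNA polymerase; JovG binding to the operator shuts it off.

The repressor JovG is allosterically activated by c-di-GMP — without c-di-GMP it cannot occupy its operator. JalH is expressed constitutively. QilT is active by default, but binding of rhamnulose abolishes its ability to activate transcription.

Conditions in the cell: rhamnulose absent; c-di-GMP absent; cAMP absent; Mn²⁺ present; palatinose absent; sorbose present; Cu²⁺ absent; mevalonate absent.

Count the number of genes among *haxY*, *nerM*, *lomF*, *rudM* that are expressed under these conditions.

0

JalH is produced constitutively and is active.
cAMP is absent, so KosT is inactive.
With no repressor bound, *qilJ* is transcribed.
So QilJ is produced and active.
With repressor QilJ bound, *haxY* is not transcribed.
→ *haxY* is OFF.
Rhamnulose is absent, so QilT is active.
No repressor is bound and QilT is active, so *jalL* is transcribed.
So JalL is produced and active.
Cu²⁺ is absent, so RudJ is active.
Sorbose is present, so JalE is active.
With repressor RudJ bound, *elnT* is not transcribed.
So ElnT is not produced.
With repressor JalL bound, *nerM* is not transcribed.
→ *nerM* is OFF.
Mn²⁺ is present, so MibE is active.
With repressor MibE bound, *lomF* is not transcribed.
→ *lomF* is OFF.
Palatinose is absent, so MorB is inactive.
Mevalonate is absent, so ElnN is active.
c-di-GMP is absent, so JovG is inactive.
No repressor is bound and ElnN is active, so *kulY* is transcribed.
So KulY is produced and active.
With repressor KulY bound, *rudM* is not transcribed.
→ *rudM* is OFF.
0 of the 4 genes are transcribed.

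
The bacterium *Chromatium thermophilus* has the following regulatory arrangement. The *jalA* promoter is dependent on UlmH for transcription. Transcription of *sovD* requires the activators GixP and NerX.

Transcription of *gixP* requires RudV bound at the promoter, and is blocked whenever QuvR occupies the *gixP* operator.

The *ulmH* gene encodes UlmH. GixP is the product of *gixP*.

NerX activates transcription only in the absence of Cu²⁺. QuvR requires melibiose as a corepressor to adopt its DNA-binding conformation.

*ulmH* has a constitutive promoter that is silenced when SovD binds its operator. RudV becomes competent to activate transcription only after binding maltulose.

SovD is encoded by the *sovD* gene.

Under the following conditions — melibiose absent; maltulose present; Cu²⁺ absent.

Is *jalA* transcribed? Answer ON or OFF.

Melibiose is absent, so QuvR is inactive.
Maltulose is present, so RudV is active.
No repressor is bound and RudV is active, so *gixP* is transcribed.
So GixP is produced and active.
Cu²⁺ is absent, so NerX is active.
No repressor is bound and GixP and NerX are active, so *sovD* is transcribed.
So SovD is produced and active.
With repressor SovD bound, *ulmH* is not transcribed.
So UlmH is not produced.
Required activator UlmH is absent, so *jalA* is not transcribed.

OFF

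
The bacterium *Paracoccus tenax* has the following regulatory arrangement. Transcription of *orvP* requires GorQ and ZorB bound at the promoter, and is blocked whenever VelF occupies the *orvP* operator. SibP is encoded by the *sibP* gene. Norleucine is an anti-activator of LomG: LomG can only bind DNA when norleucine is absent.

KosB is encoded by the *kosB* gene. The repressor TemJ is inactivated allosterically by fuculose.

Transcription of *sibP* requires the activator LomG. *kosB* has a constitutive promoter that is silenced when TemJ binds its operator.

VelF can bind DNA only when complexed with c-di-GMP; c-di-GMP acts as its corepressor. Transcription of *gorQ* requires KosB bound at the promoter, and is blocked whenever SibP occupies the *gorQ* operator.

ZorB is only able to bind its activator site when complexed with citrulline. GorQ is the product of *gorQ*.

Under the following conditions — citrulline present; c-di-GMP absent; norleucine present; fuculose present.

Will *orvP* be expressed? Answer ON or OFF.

Fuculose is present, so TemJ is inactive.
With no repressor bound, *kosB* is transcribed.
So KosB is produced and active.
Norleucine is present, so LomG is inactive.
Required activator LomG is absent, so *sibP* is not transcribed.
So SibP is not produced.
No repressor is bound and KosB is active, so *gorQ* is transcribed.
So GorQ is produced and active.
Citrulline is present, so ZorB is active.
c-di-GMP is absent, so VelF is inactive.
No repressor is bound and GorQ and ZorB are active, so *orvP* is transcribed.

ON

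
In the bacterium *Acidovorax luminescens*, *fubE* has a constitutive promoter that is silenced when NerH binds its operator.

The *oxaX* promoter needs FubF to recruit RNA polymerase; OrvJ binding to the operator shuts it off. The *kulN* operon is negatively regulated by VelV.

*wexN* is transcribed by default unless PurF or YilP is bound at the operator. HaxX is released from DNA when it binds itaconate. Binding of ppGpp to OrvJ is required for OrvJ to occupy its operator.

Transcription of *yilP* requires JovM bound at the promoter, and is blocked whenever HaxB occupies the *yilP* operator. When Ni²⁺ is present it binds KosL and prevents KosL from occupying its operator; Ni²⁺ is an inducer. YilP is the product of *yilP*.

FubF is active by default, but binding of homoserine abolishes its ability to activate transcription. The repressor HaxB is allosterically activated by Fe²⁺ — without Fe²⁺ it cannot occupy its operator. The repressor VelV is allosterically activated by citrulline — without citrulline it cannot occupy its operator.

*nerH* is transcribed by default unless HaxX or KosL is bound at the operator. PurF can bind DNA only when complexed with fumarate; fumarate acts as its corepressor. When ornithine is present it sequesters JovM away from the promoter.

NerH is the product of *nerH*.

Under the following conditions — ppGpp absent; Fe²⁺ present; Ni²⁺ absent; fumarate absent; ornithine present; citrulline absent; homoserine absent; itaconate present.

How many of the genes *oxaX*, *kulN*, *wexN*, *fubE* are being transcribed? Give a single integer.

Homoserine is absent, so FubF is active.
ppGpp is absent, so OrvJ is inactive.
No repressor is bound and FubF is active, so *oxaX* is transcribed.
→ *oxaX* is ON.
Citrulline is absent, so VelV is inactive.
With no repressor bound, *kulN* is transcribed.
→ *kulN* is ON.
Fumarate is absent, so PurF is inactive.
Ornithine is present, so JovM is inactive.
Fe²⁺ is present, so HaxB is active.
With repressor HaxB bound, *yilP* is not transcribed.
So YilP is not produced.
With no repressor bound, *wexN* is transcribed.
→ *wexN* is ON.
Itaconate is present, so HaxX is inactive.
Ni²⁺ is absent, so KosL is active.
With repressor KosL bound, *nerH* is not transcribed.
So NerH is not produced.
With no repressor bound, *fubE* is transcribed.
→ *fubE* is ON.
4 of the 4 genes are transcribed.

4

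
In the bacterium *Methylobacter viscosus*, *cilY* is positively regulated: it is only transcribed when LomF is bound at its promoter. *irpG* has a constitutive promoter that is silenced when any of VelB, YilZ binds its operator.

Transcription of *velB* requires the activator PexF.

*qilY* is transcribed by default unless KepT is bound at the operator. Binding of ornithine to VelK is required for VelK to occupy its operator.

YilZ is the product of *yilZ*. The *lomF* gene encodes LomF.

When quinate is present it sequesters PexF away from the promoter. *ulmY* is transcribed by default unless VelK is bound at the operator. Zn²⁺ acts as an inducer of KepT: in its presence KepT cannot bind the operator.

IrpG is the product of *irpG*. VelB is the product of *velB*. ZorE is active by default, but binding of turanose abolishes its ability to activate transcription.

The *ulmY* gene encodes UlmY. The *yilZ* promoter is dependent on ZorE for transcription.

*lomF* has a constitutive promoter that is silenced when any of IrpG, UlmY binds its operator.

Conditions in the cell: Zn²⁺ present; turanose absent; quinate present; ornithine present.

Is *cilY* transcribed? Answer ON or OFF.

ON

Quinate is present, so PexF is inactive.
Required activator PexF is absent, so *velB* is not transcribed.
So VelB is not produced.
Turanose is absent, so ZorE is active.
No repressor is bound and ZorE is active, so *yilZ* is transcribed.
So YilZ is produced and active.
With repressor YilZ bound, *irpG* is not transcribed.
So IrpG is not produced.
Ornithine is present, so VelK is active.
With repressor VelK bound, *ulmY* is not transcribed.
So UlmY is not produced.
With no repressor bound, *lomF* is transcribed.
So LomF is produced and active.
No repressor is bound and LomF is active, so *cilY* is transcribed.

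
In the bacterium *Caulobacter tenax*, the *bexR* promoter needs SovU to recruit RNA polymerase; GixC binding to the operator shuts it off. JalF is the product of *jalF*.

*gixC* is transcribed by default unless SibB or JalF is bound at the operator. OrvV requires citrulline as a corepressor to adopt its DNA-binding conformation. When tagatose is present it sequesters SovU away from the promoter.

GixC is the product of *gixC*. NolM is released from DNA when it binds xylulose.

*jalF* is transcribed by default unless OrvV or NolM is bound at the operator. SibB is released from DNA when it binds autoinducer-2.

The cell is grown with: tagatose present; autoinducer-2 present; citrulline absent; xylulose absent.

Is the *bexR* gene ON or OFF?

Autoinducer-2 is present, so SibB is inactive.
Citrulline is absent, so OrvV is inactive.
Xylulose is absent, so NolM is active.
With repressor NolM bound, *jalF* is not transcribed.
So JalF is not produced.
With no repressor bound, *gixC* is transcribed.
So GixC is produced and active.
Tagatose is present, so SovU is inactive.
With repressor GixC bound, *bexR* is not transcribed.

OFF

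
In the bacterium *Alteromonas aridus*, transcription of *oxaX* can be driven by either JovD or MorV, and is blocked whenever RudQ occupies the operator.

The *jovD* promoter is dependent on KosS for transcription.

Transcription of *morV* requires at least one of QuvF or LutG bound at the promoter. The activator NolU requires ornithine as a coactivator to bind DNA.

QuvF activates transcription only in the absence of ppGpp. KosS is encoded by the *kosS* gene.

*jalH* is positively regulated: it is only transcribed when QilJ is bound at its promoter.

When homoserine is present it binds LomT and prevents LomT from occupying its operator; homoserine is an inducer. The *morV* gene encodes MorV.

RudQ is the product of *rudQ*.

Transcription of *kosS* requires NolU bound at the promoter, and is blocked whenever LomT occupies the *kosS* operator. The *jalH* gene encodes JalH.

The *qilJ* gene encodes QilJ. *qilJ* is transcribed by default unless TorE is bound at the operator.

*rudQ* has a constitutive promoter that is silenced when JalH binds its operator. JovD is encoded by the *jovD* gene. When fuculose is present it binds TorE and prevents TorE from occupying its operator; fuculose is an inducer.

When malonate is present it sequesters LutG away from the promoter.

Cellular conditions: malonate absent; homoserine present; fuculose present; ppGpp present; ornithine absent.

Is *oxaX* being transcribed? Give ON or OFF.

Ornithine is absent, so NolU is inactive.
Homoserine is present, so LomT is inactive.
Required activator NolU is absent, so *kosS* is not transcribed.
So KosS is not produced.
Required activator KosS is absent, so *jovD* is not transcribed.
So JovD is not produced.
Fuculose is present, so TorE is inactive.
With no repressor bound, *qilJ* is transcribed.
So QilJ is produced and active.
No repressor is bound and QilJ is active, so *jalH* is transcribed.
So JalH is produced and active.
With repressor JalH bound, *rudQ* is not transcribed.
So RudQ is not produced.
ppGpp is present, so QuvF is inactive.
Malonate is absent, so LutG is active.
Activator LutG is present, so *morV* is transcribed.
So MorV is produced and active.
Activator MorV is present, so *oxaX* is transcribed.

ON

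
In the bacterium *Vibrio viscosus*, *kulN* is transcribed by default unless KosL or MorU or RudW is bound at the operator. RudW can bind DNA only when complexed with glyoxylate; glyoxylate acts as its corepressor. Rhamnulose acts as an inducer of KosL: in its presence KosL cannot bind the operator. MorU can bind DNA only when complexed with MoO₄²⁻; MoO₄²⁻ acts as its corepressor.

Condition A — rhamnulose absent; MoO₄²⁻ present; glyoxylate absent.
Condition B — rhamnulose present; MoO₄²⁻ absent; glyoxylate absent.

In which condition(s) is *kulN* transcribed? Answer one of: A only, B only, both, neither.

B only

Condition A:
Rhamnulose is absent, so KosL is active.
MoO₄²⁻ is present, so MorU is active.
Glyoxylate is absent, so RudW is inactive.
With repressor KosL bound, *kulN* is not transcribed.
→ *kulN* is OFF in A.
Condition B:
Rhamnulose is present, so KosL is inactive.
MoO₄²⁻ is absent, so MorU is inactive.
Glyoxylate is absent, so RudW is inactive.
With no repressor bound, *kulN* is transcribed.
→ *kulN* is ON in B.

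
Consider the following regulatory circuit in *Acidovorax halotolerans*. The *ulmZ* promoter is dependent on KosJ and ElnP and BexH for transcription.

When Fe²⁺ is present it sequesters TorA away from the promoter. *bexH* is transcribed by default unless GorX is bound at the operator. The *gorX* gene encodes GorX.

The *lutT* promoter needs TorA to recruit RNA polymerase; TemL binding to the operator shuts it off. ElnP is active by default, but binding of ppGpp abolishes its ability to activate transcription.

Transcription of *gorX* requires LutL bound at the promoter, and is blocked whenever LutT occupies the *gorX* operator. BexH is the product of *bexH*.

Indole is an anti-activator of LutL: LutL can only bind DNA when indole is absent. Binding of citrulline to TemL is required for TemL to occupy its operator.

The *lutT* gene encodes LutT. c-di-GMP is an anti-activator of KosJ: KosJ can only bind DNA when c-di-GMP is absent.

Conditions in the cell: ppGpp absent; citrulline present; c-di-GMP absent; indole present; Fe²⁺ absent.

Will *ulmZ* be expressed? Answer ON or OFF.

c-di-GMP is absent, so KosJ is active.
ppGpp is absent, so ElnP is active.
Indole is present, so LutL is inactive.
Fe²⁺ is absent, so TorA is active.
Citrulline is present, so TemL is active.
With repressor TemL bound, *lutT* is not transcribed.
So LutT is not produced.
Required activator LutL is absent, so *gorX* is not transcribed.
So GorX is not produced.
With no repressor bound, *bexH* is transcribed.
So BexH is produced and active.
No repressor is bound and KosJ and ElnP and BexH are active, so *ulmZ* is transcribed.

ON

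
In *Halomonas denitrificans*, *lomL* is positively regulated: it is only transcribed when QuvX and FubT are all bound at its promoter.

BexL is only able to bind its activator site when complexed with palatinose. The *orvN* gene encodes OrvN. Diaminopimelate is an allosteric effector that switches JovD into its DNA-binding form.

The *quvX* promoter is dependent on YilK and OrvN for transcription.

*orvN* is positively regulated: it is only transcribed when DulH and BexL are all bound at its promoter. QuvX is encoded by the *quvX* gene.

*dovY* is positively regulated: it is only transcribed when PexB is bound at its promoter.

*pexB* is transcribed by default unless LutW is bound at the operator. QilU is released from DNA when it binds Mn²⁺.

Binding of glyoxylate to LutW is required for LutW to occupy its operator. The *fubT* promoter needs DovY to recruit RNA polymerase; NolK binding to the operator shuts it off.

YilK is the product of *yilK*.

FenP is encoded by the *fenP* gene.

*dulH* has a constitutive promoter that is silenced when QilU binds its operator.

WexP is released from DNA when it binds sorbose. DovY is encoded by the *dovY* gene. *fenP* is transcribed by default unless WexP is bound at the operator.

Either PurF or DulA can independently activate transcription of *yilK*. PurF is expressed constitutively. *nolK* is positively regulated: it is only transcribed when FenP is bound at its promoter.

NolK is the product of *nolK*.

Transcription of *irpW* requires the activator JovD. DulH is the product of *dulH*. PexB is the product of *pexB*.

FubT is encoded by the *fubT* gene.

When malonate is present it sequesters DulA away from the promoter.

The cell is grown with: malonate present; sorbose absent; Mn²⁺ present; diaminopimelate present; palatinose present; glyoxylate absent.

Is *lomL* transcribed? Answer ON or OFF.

PurF is produced constitutively and is active.
Malonate is present, so DulA is inactive.
Activator PurF is present, so *yilK* is transcribed.
So YilK is produced and active.
Mn²⁺ is present, so QilU is inactive.
With no repressor bound, *dulH* is transcribed.
So DulH is produced and active.
Palatinose is present, so BexL is active.
No repressor is bound and DulH and BexL are active, so *orvN* is transcribed.
So OrvN is produced and active.
No repressor is bound and YilK and OrvN are active, so *quvX* is transcribed.
So QuvX is produced and active.
Sorbose is absent, so WexP is active.
With repressor WexP bound, *fenP* is not transcribed.
So FenP is not produced.
Required activator FenP is absent, so *nolK* is not transcribed.
So NolK is not produced.
Glyoxylate is absent, so LutW is inactive.
With no repressor bound, *pexB* is transcribed.
So PexB is produced and active.
No repressor is bound and PexB is active, so *dovY* is transcribed.
So DovY is produced and active.
No repressor is bound and DovY is active, so *fubT* is transcribed.
So FubT is produced and active.
No repressor is bound and QuvX and FubT are active, so *lomL* is transcribed.

ON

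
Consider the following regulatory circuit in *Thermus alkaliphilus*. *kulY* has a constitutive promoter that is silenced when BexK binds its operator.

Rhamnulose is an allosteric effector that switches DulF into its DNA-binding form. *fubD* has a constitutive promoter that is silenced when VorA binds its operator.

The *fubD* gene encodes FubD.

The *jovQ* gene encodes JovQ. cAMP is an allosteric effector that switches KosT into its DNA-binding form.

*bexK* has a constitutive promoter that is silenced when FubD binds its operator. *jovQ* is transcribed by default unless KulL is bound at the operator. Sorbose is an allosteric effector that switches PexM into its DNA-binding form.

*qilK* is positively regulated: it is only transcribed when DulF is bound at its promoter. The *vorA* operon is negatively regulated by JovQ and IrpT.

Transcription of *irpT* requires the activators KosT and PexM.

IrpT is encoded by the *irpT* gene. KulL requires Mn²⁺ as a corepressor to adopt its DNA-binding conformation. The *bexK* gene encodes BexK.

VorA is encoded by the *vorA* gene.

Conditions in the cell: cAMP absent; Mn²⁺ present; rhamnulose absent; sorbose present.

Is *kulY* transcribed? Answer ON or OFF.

Mn²⁺ is present, so KulL is active.
With repressor KulL bound, *jovQ* is not transcribed.
So JovQ is not produced.
cAMP is absent, so KosT is inactive.
Sorbose is present, so PexM is active.
Required activator KosT is absent, so *irpT* is not transcribed.
So IrpT is not produced.
With no repressor bound, *vorA* is transcribed.
So VorA is produced and active.
With repressor VorA bound, *fubD* is not transcribed.
So FubD is not produced.
With no repressor bound, *bexK* is transcribed.
So BexK is produced and active.
With repressor BexK bound, *kulY* is not transcribed.

OFF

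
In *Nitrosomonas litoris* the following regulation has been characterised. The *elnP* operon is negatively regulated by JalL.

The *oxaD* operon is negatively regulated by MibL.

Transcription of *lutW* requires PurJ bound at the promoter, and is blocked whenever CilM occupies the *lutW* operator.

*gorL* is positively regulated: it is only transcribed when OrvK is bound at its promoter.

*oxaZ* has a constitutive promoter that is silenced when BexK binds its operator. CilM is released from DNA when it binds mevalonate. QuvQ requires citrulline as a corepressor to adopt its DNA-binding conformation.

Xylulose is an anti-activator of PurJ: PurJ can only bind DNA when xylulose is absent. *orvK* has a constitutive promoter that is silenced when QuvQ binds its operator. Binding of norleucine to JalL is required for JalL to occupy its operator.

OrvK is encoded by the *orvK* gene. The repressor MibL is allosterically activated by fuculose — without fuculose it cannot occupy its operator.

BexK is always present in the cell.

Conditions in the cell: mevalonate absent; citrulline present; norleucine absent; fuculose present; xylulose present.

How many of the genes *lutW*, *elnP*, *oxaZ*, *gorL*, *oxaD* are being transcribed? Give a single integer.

1

Mevalonate is absent, so CilM is active.
Xylulose is present, so PurJ is inactive.
With repressor CilM bound, *lutW* is not transcribed.
→ *lutW* is OFF.
Norleucine is absent, so JalL is inactive.
With no repressor bound, *elnP* is transcribed.
→ *elnP* is ON.
BexK is produced constitutively and is active.
With repressor BexK bound, *oxaZ* is not transcribed.
→ *oxaZ* is OFF.
Citrulline is present, so QuvQ is active.
With repressor QuvQ bound, *orvK* is not transcribed.
So OrvK is not produced.
Required activator OrvK is absent, so *gorL* is not transcribed.
→ *gorL* is OFF.
Fuculose is present, so MibL is active.
With repressor MibL bound, *oxaD* is not transcribed.
→ *oxaD* is OFF.
1 of the 5 genes is transcribed.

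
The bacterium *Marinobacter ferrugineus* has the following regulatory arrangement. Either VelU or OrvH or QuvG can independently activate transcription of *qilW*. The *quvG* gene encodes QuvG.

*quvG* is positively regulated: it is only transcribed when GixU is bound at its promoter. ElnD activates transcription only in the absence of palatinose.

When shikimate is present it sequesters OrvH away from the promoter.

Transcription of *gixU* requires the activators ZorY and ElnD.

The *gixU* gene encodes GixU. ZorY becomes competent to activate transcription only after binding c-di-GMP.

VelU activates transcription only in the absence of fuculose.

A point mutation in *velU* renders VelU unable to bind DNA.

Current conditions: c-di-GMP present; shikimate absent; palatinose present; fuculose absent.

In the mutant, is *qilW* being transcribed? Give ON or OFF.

ON

VelU is non-functional in this strain, so it has no effect.
Shikimate is absent, so OrvH is active.
c-di-GMP is present, so ZorY is active.
Palatinose is present, so ElnD is inactive.
Required activator ElnD is absent, so *gixU* is not transcribed.
So GixU is not produced.
Required activator GixU is absent, so *quvG* is not transcribed.
So QuvG is not produced.
Activator OrvH is present, so *qilW* is transcribed.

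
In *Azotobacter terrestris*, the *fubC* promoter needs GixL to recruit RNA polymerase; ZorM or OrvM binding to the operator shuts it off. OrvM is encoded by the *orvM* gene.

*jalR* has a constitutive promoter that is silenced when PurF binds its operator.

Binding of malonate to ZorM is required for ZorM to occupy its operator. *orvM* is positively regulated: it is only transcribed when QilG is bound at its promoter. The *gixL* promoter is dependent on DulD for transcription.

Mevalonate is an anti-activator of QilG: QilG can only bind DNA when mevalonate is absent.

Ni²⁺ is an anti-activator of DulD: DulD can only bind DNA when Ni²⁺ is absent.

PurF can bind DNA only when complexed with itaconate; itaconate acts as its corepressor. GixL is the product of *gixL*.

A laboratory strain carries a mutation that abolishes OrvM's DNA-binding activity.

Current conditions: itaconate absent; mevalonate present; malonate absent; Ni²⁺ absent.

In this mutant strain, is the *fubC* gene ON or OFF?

ON

Malonate is absent, so ZorM is inactive.
Ni²⁺ is absent, so DulD is active.
No repressor is bound and DulD is active, so *gixL* is transcribed.
So GixL is produced and active.
OrvM is non-functional in this strain, so it has no effect.
No repressor is bound and GixL is active, so *fubC* is transcribed.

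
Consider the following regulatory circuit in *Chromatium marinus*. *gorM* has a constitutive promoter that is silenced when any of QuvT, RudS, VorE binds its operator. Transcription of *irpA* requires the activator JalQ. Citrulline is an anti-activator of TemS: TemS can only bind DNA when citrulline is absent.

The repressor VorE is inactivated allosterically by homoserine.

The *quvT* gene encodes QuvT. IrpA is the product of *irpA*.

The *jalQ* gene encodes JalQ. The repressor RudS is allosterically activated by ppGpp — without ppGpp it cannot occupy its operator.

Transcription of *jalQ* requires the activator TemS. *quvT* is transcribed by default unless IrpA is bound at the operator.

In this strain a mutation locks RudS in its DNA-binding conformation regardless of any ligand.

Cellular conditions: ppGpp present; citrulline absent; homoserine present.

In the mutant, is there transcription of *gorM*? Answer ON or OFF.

Citrulline is absent, so TemS is active.
No repressor is bound and TemS is active, so *jalQ* is transcribed.
So JalQ is produced and active.
No repressor is bound and JalQ is active, so *irpA* is transcribed.
So IrpA is produced and active.
With repressor IrpA bound, *quvT* is not transcribed.
So QuvT is not produced.
RudS is constitutively active in this strain.
Homoserine is present, so VorE is inactive.
With repressor RudS bound, *gorM* is not transcribed.

OFF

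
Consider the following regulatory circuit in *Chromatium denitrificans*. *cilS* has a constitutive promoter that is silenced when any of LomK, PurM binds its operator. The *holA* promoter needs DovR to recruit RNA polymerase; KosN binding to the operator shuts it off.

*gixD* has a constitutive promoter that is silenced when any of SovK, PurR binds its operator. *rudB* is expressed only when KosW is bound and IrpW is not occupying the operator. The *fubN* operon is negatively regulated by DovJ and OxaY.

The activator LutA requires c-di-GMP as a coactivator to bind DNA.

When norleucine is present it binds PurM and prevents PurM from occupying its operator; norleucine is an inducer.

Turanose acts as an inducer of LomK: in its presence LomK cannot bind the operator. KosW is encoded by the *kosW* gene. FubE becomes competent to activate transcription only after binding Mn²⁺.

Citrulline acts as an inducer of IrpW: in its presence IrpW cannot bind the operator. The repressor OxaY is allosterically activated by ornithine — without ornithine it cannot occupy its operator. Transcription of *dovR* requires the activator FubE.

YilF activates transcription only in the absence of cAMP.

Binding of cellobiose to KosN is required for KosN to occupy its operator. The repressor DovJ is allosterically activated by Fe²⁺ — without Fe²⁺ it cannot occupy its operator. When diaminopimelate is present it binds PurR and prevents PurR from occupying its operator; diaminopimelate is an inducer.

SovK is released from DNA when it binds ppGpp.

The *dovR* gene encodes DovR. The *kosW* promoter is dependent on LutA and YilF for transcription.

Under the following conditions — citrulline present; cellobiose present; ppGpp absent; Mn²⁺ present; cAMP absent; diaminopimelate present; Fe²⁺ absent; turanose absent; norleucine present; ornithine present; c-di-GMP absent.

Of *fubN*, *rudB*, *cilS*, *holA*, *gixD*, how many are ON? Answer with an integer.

Fe²⁺ is absent, so DovJ is inactive.
Ornithine is present, so OxaY is active.
With repressor OxaY bound, *fubN* is not transcribed.
→ *fubN* is OFF.
Citrulline is present, so IrpW is inactive.
c-di-GMP is absent, so LutA is inactive.
cAMP is absent, so YilF is active.
Required activator LutA is absent, so *kosW* is not transcribed.
So KosW is not produced.
Required activator KosW is absent, so *rudB* is not transcribed.
→ *rudB* is OFF.
Turanose is absent, so LomK is active.
Norleucine is present, so PurM is inactive.
With repressor LomK bound, *cilS* is not transcribed.
→ *cilS* is OFF.
Mn²⁺ is present, so FubE is active.
No repressor is bound and FubE is active, so *dovR* is transcribed.
So DovR is produced and active.
Cellobiose is present, so KosN is active.
With repressor KosN bound, *holA* is not transcribed.
→ *holA* is OFF.
ppGpp is absent, so SovK is active.
Diaminopimelate is present, so PurR is inactive.
With repressor SovK bound, *gixD* is not transcribed.
→ *gixD* is OFF.
0 of the 5 genes are transcribed.

0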